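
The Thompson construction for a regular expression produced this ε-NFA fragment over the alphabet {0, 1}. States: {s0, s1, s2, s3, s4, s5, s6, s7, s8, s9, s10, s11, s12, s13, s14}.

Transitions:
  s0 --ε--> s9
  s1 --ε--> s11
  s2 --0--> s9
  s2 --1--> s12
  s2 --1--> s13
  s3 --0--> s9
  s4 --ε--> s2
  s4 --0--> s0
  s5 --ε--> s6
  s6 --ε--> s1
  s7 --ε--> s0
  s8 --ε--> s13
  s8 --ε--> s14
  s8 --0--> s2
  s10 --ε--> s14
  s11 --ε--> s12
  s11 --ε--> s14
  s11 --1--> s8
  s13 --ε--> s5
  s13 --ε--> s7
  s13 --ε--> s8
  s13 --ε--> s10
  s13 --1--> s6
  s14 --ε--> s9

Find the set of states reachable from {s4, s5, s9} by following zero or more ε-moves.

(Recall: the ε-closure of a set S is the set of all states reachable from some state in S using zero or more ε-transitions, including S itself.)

{s1, s2, s4, s5, s6, s9, s11, s12, s14}

Start with {s4, s5, s9}.
From s4 via ε: add s2.
From s5 via ε: add s6.
From s6 via ε: add s1.
From s1 via ε: add s11.
From s11 via ε: add s12, s14.
No new states can be added; the closed set is {s1, s2, s4, s5, s6, s9, s11, s12, s14}.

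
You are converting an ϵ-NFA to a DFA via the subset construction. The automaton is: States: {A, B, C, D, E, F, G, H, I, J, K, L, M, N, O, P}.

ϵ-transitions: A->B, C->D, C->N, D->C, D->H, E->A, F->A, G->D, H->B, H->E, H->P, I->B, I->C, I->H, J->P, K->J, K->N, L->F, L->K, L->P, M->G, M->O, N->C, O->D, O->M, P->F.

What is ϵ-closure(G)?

Start with {G}.
From G via ϵ: add D.
From D via ϵ: add C, H.
From C via ϵ: add N.
From H via ϵ: add B, E, P.
From E via ϵ: add A.
From P via ϵ: add F.
No new states can be added; the closed set is {A, B, C, D, E, F, G, H, N, P}.

{A, B, C, D, E, F, G, H, N, P}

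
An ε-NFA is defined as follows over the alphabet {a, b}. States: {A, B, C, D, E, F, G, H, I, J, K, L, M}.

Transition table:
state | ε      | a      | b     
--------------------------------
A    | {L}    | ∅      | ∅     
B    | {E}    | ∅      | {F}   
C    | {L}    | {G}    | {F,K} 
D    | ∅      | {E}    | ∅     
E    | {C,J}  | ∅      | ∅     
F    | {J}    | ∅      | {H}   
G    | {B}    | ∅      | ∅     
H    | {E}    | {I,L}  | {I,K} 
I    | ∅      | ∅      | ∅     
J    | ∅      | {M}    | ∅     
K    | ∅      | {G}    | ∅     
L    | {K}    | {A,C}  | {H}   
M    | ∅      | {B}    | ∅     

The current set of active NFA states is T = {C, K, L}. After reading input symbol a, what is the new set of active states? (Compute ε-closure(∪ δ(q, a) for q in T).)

{A, B, C, E, G, J, K, L}

C on a → {G}.
K on a → {G}.
L on a → {A, C}.
Union after reading a: {A, C, G}.
Now take the ε-closure:
From A via ε: add L.
From G via ε: add B.
From B via ε: add E.
From L via ε: add K.
From E via ε: add J.
No new states can be added; the closed set is {A, B, C, E, G, J, K, L}.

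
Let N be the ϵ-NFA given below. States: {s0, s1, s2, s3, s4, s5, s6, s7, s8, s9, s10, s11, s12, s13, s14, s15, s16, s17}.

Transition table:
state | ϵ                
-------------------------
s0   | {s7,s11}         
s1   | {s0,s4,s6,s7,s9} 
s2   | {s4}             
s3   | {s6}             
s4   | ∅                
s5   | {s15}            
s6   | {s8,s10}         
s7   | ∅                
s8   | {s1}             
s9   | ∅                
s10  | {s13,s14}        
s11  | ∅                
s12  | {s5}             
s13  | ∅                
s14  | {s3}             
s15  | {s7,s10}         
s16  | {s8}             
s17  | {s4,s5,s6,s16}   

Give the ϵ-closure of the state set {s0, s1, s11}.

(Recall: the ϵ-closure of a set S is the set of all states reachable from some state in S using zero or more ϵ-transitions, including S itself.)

{s0, s1, s3, s4, s6, s7, s8, s9, s10, s11, s13, s14}

Start with {s0, s1, s11}.
From s0 via ϵ: add s7.
From s1 via ϵ: add s4, s6, s9.
From s6 via ϵ: add s8, s10.
From s10 via ϵ: add s13, s14.
From s14 via ϵ: add s3.
No new states can be added; the closed set is {s0, s1, s3, s4, s6, s7, s8, s9, s10, s11, s13, s14}.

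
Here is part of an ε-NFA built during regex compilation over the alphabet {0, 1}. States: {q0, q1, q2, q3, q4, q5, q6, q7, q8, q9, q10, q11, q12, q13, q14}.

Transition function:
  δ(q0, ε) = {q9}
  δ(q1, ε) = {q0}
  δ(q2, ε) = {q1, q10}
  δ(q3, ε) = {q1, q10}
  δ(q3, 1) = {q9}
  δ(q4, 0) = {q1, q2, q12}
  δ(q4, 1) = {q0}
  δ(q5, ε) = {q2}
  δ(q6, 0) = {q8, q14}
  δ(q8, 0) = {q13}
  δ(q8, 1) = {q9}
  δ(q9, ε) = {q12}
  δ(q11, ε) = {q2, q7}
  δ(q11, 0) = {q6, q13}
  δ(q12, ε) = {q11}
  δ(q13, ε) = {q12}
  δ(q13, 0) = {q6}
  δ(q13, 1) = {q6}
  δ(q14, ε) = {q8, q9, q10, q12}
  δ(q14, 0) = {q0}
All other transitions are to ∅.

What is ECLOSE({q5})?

Start with {q5}.
From q5 via ε: add q2.
From q2 via ε: add q1, q10.
From q1 via ε: add q0.
From q0 via ε: add q9.
From q9 via ε: add q12.
From q12 via ε: add q11.
From q11 via ε: add q7.
No new states can be added; the closed set is {q0, q1, q2, q5, q7, q9, q10, q11, q12}.

{q0, q1, q2, q5, q7, q9, q10, q11, q12}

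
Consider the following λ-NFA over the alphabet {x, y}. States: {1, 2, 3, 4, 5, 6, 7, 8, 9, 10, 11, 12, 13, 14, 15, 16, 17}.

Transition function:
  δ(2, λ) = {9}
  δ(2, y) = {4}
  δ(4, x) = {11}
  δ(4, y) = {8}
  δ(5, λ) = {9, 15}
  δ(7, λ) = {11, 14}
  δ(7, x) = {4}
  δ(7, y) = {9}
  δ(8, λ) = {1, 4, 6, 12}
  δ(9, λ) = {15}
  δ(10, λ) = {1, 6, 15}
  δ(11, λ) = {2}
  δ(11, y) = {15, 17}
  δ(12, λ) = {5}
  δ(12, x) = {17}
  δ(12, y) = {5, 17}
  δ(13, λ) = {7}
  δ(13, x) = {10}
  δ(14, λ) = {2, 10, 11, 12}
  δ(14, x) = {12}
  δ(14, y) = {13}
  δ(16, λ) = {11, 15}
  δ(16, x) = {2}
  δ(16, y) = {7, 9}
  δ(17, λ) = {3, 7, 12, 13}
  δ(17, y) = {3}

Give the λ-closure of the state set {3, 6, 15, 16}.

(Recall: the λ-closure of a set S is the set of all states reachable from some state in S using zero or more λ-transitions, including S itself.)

Start with {3, 6, 15, 16}.
From 16 via λ: add 11.
From 11 via λ: add 2.
From 2 via λ: add 9.
No new states can be added; the closed set is {2, 3, 6, 9, 11, 15, 16}.

{2, 3, 6, 9, 11, 15, 16}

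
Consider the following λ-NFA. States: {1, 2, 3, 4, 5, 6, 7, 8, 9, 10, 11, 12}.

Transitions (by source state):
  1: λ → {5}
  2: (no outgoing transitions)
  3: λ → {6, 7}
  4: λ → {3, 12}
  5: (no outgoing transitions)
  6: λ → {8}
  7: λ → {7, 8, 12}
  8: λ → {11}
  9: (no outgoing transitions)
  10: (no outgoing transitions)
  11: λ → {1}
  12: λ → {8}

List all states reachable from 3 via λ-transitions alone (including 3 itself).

{1, 3, 5, 6, 7, 8, 11, 12}

Start with {3}.
From 3 via λ: add 6, 7.
From 6 via λ: add 8.
From 7 via λ: add 12.
From 8 via λ: add 11.
From 11 via λ: add 1.
From 1 via λ: add 5.
No new states can be added; the closed set is {1, 3, 5, 6, 7, 8, 11, 12}.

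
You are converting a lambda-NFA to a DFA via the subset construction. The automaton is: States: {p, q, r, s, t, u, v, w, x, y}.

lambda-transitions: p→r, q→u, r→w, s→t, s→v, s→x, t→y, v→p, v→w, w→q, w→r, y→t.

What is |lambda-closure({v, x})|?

7

Start with {v, x}.
From v via lambda: add p, w.
From p via lambda: add r.
From w via lambda: add q.
From q via lambda: add u.
lambda-closure = {p, q, r, u, v, w, x}, which has 7 states.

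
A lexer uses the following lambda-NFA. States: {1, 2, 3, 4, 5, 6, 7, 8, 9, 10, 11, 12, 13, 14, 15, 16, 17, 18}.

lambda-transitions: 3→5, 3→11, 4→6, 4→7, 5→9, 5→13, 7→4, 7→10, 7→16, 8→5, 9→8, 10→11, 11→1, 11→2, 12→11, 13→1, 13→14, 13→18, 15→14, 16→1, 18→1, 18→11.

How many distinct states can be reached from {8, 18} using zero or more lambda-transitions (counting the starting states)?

9

Start with {8, 18}.
From 8 via lambda: add 5.
From 18 via lambda: add 1, 11.
From 5 via lambda: add 9, 13.
From 11 via lambda: add 2.
From 13 via lambda: add 14.
lambda-closure = {1, 2, 5, 8, 9, 11, 13, 14, 18}, which has 9 states.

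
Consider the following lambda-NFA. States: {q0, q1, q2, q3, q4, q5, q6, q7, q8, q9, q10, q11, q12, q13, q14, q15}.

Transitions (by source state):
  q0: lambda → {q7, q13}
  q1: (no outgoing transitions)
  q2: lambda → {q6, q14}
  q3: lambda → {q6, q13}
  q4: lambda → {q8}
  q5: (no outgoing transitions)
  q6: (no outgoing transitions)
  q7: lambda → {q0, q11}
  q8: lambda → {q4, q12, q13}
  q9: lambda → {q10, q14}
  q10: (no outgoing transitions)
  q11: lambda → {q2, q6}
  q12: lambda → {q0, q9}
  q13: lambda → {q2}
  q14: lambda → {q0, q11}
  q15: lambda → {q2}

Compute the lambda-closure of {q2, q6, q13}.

{q0, q2, q6, q7, q11, q13, q14}

Start with {q2, q6, q13}.
From q2 via lambda: add q14.
From q14 via lambda: add q0, q11.
From q0 via lambda: add q7.
No new states can be added; the closed set is {q0, q2, q6, q7, q11, q13, q14}.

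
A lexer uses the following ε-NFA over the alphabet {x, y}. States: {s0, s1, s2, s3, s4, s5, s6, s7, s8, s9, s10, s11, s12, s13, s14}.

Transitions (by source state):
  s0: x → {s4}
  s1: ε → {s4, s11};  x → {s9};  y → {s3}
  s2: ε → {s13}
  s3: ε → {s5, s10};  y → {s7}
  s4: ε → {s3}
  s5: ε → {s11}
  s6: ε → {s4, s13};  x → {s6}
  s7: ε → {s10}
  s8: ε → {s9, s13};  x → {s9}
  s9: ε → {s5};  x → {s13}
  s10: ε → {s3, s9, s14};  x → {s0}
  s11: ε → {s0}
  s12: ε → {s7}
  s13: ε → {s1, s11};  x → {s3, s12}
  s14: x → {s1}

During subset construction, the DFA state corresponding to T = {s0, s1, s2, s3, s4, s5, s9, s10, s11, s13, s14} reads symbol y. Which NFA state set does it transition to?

{s0, s3, s5, s7, s9, s10, s11, s14}

s1 on y → {s3}.
s3 on y → {s7}.
No y-transition from s0, s2, s4, s5, s9, s10, s11, s13, s14.
Union after reading y: {s3, s7}.
Now take the ε-closure:
From s3 via ε: add s5, s10.
From s5 via ε: add s11.
From s10 via ε: add s9, s14.
From s11 via ε: add s0.
No new states can be added; the closed set is {s0, s3, s5, s7, s9, s10, s11, s14}.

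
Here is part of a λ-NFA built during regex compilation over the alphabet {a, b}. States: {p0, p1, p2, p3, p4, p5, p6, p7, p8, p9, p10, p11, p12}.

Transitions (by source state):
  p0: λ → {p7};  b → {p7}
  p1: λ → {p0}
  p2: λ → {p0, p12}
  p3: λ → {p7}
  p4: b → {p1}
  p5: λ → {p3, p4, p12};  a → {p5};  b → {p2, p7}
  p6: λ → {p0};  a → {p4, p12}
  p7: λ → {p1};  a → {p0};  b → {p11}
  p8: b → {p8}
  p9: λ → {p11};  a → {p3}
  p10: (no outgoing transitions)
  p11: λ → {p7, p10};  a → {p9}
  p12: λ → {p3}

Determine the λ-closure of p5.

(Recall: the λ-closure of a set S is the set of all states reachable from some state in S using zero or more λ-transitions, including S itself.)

{p0, p1, p3, p4, p5, p7, p12}

Start with {p5}.
From p5 via λ: add p3, p4, p12.
From p3 via λ: add p7.
From p7 via λ: add p1.
From p1 via λ: add p0.
No new states can be added; the closed set is {p0, p1, p3, p4, p5, p7, p12}.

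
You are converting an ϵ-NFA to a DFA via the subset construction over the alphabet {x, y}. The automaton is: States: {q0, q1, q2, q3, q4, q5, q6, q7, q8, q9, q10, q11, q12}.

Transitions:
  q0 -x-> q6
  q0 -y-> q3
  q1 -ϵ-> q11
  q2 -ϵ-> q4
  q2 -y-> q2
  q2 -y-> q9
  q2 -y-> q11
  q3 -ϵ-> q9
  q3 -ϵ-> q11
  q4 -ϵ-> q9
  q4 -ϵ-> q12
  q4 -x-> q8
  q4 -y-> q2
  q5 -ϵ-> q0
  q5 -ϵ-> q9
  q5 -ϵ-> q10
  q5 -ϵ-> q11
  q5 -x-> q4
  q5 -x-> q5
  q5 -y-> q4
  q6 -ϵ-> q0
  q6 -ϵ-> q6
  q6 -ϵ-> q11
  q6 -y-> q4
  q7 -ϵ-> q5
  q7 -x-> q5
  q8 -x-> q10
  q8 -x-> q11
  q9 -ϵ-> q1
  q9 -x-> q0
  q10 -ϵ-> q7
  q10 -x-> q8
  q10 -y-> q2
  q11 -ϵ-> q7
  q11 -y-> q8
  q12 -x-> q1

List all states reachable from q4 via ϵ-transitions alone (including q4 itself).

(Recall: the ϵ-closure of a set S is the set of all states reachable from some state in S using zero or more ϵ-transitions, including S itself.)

Start with {q4}.
From q4 via ϵ: add q9, q12.
From q9 via ϵ: add q1.
From q1 via ϵ: add q11.
From q11 via ϵ: add q7.
From q7 via ϵ: add q5.
From q5 via ϵ: add q0, q10.
No new states can be added; the closed set is {q0, q1, q4, q5, q7, q9, q10, q11, q12}.

{q0, q1, q4, q5, q7, q9, q10, q11, q12}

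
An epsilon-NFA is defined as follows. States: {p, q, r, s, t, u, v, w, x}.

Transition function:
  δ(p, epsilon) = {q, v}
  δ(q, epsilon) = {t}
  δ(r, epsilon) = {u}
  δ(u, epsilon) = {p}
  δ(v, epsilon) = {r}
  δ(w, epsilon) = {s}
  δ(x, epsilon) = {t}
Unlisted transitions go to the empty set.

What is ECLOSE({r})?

{p, q, r, t, u, v}

Start with {r}.
From r via epsilon: add u.
From u via epsilon: add p.
From p via epsilon: add q, v.
From q via epsilon: add t.
No new states can be added; the closed set is {p, q, r, t, u, v}.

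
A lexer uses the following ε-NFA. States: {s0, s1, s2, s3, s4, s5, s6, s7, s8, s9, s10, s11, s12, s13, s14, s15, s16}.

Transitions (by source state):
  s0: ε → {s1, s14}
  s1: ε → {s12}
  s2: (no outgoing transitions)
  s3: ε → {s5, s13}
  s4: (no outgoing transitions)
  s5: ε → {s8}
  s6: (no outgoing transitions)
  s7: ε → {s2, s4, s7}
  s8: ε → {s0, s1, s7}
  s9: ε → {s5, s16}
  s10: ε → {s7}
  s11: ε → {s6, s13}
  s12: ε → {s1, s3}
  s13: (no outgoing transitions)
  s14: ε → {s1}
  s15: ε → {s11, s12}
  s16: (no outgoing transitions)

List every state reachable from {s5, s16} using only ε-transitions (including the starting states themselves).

{s0, s1, s2, s3, s4, s5, s7, s8, s12, s13, s14, s16}

Start with {s5, s16}.
From s5 via ε: add s8.
From s8 via ε: add s0, s1, s7.
From s0 via ε: add s14.
From s1 via ε: add s12.
From s7 via ε: add s2, s4.
From s12 via ε: add s3.
From s3 via ε: add s13.
No new states can be added; the closed set is {s0, s1, s2, s3, s4, s5, s7, s8, s12, s13, s14, s16}.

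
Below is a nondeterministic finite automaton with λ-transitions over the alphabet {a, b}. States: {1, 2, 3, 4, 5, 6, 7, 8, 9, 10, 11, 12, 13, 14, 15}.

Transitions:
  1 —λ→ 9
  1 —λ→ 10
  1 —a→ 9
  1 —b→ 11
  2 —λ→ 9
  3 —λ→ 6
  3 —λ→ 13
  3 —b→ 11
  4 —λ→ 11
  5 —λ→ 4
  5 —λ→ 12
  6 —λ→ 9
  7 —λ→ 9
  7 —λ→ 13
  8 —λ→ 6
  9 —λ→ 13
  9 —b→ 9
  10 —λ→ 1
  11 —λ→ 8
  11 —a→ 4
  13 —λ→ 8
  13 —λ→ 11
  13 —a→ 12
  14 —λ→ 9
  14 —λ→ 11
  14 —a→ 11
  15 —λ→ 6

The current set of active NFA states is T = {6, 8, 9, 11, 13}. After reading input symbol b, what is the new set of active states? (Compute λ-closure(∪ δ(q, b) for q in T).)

{6, 8, 9, 11, 13}

9 on b → {9}.
No b-transition from 6, 8, 11, 13.
Union after reading b: {9}.
Now take the λ-closure:
From 9 via λ: add 13.
From 13 via λ: add 8, 11.
From 8 via λ: add 6.
No new states can be added; the closed set is {6, 8, 9, 11, 13}.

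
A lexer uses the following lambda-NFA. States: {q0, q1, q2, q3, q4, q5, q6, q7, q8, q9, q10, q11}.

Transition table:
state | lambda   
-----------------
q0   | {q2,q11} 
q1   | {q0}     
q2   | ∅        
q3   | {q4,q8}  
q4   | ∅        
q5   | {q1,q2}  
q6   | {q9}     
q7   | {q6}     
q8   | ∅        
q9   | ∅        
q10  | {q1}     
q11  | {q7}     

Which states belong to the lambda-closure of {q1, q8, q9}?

{q0, q1, q2, q6, q7, q8, q9, q11}

Start with {q1, q8, q9}.
From q1 via lambda: add q0.
From q0 via lambda: add q2, q11.
From q11 via lambda: add q7.
From q7 via lambda: add q6.
No new states can be added; the closed set is {q0, q1, q2, q6, q7, q8, q9, q11}.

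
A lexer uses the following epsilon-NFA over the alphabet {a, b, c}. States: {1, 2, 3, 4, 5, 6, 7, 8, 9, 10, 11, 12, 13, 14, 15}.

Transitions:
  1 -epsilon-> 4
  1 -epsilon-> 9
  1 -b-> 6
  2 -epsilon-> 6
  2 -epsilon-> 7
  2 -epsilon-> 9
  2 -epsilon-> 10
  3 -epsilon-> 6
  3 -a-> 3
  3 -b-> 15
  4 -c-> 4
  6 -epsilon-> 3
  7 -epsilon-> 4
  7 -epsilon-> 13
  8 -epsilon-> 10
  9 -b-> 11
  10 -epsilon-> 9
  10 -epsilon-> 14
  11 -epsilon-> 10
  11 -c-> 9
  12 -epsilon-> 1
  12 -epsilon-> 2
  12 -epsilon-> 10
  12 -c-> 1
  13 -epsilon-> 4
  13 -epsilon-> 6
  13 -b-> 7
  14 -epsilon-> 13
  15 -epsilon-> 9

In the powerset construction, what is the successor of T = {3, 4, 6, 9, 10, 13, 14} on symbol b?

{3, 4, 6, 7, 9, 10, 11, 13, 14, 15}

3 on b → {15}.
9 on b → {11}.
13 on b → {7}.
No b-transition from 4, 6, 10, 14.
Union after reading b: {7, 11, 15}.
Now take the epsilon-closure:
From 7 via epsilon: add 4, 13.
From 11 via epsilon: add 10.
From 15 via epsilon: add 9.
From 10 via epsilon: add 14.
From 13 via epsilon: add 6.
From 6 via epsilon: add 3.
No new states can be added; the closed set is {3, 4, 6, 7, 9, 10, 11, 13, 14, 15}.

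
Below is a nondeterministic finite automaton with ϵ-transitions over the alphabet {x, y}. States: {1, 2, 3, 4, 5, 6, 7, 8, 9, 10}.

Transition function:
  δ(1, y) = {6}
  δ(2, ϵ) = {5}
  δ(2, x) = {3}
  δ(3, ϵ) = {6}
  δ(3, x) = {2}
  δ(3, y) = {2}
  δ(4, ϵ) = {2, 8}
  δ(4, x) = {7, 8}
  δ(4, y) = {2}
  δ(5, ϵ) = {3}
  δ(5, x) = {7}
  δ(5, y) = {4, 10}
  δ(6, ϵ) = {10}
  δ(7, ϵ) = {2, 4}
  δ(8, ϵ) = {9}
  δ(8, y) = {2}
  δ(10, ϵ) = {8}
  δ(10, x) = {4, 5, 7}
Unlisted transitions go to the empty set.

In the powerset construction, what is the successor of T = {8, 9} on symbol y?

{2, 3, 5, 6, 8, 9, 10}

8 on y → {2}.
No y-transition from 9.
Union after reading y: {2}.
Now take the ϵ-closure:
From 2 via ϵ: add 5.
From 5 via ϵ: add 3.
From 3 via ϵ: add 6.
From 6 via ϵ: add 10.
From 10 via ϵ: add 8.
From 8 via ϵ: add 9.
No new states can be added; the closed set is {2, 3, 5, 6, 8, 9, 10}.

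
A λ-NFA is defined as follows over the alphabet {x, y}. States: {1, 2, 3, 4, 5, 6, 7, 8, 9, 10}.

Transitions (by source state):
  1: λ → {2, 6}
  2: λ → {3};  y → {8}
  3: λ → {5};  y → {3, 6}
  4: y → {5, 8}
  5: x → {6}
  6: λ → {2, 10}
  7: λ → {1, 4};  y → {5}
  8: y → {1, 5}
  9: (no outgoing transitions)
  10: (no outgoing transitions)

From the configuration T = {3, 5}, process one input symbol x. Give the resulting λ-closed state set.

{2, 3, 5, 6, 10}

5 on x → {6}.
No x-transition from 3.
Union after reading x: {6}.
Now take the λ-closure:
From 6 via λ: add 2, 10.
From 2 via λ: add 3.
From 3 via λ: add 5.
No new states can be added; the closed set is {2, 3, 5, 6, 10}.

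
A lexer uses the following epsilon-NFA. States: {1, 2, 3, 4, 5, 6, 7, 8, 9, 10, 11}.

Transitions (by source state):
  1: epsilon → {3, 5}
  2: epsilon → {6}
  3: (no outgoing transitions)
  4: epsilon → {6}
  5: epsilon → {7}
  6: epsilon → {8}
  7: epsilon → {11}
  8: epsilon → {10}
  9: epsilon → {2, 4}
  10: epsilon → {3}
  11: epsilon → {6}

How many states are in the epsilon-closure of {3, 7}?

6

Start with {3, 7}.
From 7 via epsilon: add 11.
From 11 via epsilon: add 6.
From 6 via epsilon: add 8.
From 8 via epsilon: add 10.
epsilon-closure = {3, 6, 7, 8, 10, 11}, which has 6 states.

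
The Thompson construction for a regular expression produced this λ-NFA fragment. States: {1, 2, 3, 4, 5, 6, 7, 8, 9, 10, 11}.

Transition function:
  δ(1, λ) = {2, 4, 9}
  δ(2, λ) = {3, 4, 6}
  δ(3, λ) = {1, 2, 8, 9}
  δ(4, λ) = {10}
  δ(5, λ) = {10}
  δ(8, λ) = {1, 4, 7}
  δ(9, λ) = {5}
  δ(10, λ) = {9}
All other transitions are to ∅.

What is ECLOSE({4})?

{4, 5, 9, 10}

Start with {4}.
From 4 via λ: add 10.
From 10 via λ: add 9.
From 9 via λ: add 5.
No new states can be added; the closed set is {4, 5, 9, 10}.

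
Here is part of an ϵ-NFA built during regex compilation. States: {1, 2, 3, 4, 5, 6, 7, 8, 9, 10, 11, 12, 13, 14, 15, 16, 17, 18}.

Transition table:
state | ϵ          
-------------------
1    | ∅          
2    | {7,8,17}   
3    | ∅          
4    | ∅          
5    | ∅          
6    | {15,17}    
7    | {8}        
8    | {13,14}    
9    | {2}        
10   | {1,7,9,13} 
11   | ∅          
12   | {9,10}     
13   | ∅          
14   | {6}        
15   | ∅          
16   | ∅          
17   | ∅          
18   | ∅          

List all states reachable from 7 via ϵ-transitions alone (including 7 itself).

{6, 7, 8, 13, 14, 15, 17}

Start with {7}.
From 7 via ϵ: add 8.
From 8 via ϵ: add 13, 14.
From 14 via ϵ: add 6.
From 6 via ϵ: add 15, 17.
No new states can be added; the closed set is {6, 7, 8, 13, 14, 15, 17}.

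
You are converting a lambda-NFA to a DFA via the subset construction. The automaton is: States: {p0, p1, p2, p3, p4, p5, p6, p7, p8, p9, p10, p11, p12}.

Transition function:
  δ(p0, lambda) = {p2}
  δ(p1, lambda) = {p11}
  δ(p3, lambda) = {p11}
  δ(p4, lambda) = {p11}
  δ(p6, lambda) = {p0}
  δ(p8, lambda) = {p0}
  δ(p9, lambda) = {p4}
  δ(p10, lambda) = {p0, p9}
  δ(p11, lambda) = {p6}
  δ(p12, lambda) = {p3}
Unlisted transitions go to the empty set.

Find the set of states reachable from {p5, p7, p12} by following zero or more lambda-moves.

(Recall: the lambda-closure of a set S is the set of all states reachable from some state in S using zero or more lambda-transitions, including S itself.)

{p0, p2, p3, p5, p6, p7, p11, p12}

Start with {p5, p7, p12}.
From p12 via lambda: add p3.
From p3 via lambda: add p11.
From p11 via lambda: add p6.
From p6 via lambda: add p0.
From p0 via lambda: add p2.
No new states can be added; the closed set is {p0, p2, p3, p5, p6, p7, p11, p12}.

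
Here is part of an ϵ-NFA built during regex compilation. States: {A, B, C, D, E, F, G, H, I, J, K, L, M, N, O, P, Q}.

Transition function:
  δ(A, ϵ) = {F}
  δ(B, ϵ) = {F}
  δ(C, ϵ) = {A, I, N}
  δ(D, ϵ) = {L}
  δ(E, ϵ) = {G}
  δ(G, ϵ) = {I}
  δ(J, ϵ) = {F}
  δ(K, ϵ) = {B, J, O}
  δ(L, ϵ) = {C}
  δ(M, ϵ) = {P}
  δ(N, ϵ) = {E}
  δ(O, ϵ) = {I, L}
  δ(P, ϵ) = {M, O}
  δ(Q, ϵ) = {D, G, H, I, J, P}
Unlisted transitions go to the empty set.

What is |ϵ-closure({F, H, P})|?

Start with {F, H, P}.
From P via ϵ: add M, O.
From O via ϵ: add I, L.
From L via ϵ: add C.
From C via ϵ: add A, N.
From N via ϵ: add E.
From E via ϵ: add G.
ϵ-closure = {A, C, E, F, G, H, I, L, M, N, O, P}, which has 12 states.

12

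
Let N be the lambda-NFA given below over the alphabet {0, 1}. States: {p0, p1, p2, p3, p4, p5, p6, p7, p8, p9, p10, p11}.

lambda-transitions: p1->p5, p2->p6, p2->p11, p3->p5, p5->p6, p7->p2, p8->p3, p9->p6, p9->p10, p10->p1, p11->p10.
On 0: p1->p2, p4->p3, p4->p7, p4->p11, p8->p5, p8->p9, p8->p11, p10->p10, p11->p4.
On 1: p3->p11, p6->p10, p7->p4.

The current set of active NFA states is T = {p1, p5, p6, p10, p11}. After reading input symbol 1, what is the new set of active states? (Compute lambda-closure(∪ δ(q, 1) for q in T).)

p6 on 1 → {p10}.
No 1-transition from p1, p5, p10, p11.
Union after reading 1: {p10}.
Now take the lambda-closure:
From p10 via lambda: add p1.
From p1 via lambda: add p5.
From p5 via lambda: add p6.
No new states can be added; the closed set is {p1, p5, p6, p10}.

{p1, p5, p6, p10}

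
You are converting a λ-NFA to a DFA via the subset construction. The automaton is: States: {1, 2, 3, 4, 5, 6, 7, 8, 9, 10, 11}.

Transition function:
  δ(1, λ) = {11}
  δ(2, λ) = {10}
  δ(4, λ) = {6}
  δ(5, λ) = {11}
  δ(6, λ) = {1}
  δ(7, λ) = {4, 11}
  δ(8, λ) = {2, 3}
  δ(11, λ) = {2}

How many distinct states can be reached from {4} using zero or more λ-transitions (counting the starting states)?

Start with {4}.
From 4 via λ: add 6.
From 6 via λ: add 1.
From 1 via λ: add 11.
From 11 via λ: add 2.
From 2 via λ: add 10.
λ-closure = {1, 2, 4, 6, 10, 11}, which has 6 states.

6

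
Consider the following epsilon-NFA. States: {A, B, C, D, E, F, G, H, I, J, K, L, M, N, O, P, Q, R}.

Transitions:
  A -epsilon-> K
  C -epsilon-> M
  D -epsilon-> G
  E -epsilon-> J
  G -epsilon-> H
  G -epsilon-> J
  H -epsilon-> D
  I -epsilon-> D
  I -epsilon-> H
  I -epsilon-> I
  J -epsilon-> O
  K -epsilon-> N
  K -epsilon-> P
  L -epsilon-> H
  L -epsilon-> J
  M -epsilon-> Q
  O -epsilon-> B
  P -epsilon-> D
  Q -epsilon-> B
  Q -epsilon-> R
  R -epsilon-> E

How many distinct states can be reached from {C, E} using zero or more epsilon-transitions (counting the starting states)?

Start with {C, E}.
From C via epsilon: add M.
From E via epsilon: add J.
From J via epsilon: add O.
From M via epsilon: add Q.
From O via epsilon: add B.
From Q via epsilon: add R.
epsilon-closure = {B, C, E, J, M, O, Q, R}, which has 8 states.

8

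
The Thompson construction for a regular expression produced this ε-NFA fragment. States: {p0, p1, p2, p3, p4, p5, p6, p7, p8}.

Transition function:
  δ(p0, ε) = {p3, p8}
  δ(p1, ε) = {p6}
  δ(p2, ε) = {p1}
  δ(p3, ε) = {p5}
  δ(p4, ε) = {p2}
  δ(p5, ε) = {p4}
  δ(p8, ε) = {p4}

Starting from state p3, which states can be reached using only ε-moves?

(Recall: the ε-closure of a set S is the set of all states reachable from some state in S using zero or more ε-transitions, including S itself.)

{p1, p2, p3, p4, p5, p6}

Start with {p3}.
From p3 via ε: add p5.
From p5 via ε: add p4.
From p4 via ε: add p2.
From p2 via ε: add p1.
From p1 via ε: add p6.
No new states can be added; the closed set is {p1, p2, p3, p4, p5, p6}.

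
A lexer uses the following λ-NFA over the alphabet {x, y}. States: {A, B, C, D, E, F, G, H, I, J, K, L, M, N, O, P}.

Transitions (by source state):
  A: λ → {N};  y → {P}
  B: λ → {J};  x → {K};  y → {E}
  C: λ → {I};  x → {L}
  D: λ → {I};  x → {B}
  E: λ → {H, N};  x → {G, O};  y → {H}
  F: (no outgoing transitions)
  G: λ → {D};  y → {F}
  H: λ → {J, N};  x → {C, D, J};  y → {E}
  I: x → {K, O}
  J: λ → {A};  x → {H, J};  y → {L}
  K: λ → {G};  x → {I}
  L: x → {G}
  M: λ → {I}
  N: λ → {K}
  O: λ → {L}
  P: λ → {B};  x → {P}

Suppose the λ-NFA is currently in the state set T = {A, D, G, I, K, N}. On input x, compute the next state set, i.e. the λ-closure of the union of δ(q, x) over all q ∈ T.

D on x → {B}.
I on x → {K, O}.
K on x → {I}.
No x-transition from A, G, N.
Union after reading x: {B, I, K, O}.
Now take the λ-closure:
From B via λ: add J.
From K via λ: add G.
From O via λ: add L.
From G via λ: add D.
From J via λ: add A.
From A via λ: add N.
No new states can be added; the closed set is {A, B, D, G, I, J, K, L, N, O}.

{A, B, D, G, I, J, K, L, N, O}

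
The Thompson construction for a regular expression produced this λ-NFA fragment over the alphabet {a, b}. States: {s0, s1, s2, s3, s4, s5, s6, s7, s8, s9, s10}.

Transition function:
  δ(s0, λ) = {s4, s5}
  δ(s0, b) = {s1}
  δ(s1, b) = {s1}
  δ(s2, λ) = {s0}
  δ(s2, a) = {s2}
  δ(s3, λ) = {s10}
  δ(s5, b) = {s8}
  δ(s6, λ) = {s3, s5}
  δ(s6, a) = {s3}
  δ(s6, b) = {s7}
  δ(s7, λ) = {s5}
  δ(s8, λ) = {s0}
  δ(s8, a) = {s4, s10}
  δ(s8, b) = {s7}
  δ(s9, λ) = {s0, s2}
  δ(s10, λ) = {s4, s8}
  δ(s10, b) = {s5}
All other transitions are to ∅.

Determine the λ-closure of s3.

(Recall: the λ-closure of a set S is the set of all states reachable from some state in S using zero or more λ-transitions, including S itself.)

Start with {s3}.
From s3 via λ: add s10.
From s10 via λ: add s4, s8.
From s8 via λ: add s0.
From s0 via λ: add s5.
No new states can be added; the closed set is {s0, s3, s4, s5, s8, s10}.

{s0, s3, s4, s5, s8, s10}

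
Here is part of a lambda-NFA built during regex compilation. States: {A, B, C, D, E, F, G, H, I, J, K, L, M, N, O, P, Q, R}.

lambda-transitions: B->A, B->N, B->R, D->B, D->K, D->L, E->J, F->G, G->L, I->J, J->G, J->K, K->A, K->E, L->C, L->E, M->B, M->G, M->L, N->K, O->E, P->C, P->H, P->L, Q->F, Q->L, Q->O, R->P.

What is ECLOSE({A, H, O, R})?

Start with {A, H, O, R}.
From O via lambda: add E.
From R via lambda: add P.
From E via lambda: add J.
From P via lambda: add C, L.
From J via lambda: add G, K.
No new states can be added; the closed set is {A, C, E, G, H, J, K, L, O, P, R}.

{A, C, E, G, H, J, K, L, O, P, R}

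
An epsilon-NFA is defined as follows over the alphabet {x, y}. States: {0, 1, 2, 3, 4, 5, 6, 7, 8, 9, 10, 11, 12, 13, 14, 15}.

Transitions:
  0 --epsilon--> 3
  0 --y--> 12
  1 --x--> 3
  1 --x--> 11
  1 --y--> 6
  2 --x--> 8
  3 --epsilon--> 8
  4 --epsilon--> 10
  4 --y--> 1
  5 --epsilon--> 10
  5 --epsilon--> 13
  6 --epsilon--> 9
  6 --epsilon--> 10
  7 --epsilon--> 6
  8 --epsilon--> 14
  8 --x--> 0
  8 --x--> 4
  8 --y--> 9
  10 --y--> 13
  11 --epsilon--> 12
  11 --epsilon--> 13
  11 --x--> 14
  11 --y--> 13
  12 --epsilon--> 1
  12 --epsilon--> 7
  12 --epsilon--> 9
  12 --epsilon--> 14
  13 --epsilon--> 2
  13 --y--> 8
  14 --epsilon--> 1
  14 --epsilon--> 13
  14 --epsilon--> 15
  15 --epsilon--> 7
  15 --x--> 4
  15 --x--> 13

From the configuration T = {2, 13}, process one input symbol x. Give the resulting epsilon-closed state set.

{1, 2, 6, 7, 8, 9, 10, 13, 14, 15}

2 on x → {8}.
No x-transition from 13.
Union after reading x: {8}.
Now take the epsilon-closure:
From 8 via epsilon: add 14.
From 14 via epsilon: add 1, 13, 15.
From 13 via epsilon: add 2.
From 15 via epsilon: add 7.
From 7 via epsilon: add 6.
From 6 via epsilon: add 9, 10.
No new states can be added; the closed set is {1, 2, 6, 7, 8, 9, 10, 13, 14, 15}.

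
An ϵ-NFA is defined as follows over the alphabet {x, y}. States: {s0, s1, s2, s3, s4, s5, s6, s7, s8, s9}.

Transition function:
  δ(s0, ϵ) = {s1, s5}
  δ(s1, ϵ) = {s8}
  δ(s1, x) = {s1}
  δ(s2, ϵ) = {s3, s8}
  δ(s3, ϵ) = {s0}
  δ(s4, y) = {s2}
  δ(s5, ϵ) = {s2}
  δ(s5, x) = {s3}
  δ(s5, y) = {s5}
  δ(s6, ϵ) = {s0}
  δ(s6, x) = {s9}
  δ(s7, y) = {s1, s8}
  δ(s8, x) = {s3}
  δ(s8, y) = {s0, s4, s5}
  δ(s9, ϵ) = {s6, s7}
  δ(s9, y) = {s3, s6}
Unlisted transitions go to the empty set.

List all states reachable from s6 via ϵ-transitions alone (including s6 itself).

Start with {s6}.
From s6 via ϵ: add s0.
From s0 via ϵ: add s1, s5.
From s1 via ϵ: add s8.
From s5 via ϵ: add s2.
From s2 via ϵ: add s3.
No new states can be added; the closed set is {s0, s1, s2, s3, s5, s6, s8}.

{s0, s1, s2, s3, s5, s6, s8}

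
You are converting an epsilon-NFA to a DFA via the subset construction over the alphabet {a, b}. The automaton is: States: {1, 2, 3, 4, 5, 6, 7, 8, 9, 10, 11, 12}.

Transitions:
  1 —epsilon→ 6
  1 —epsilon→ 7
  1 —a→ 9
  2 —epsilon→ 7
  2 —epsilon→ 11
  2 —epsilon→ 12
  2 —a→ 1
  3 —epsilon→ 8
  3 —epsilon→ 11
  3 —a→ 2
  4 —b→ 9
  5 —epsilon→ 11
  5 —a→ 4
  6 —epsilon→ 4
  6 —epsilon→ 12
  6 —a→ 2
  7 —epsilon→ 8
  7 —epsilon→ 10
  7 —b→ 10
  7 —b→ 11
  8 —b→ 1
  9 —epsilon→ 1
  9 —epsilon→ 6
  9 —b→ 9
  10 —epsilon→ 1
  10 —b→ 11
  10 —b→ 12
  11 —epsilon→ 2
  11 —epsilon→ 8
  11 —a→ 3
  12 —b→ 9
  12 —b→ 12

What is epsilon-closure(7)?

Start with {7}.
From 7 via epsilon: add 8, 10.
From 10 via epsilon: add 1.
From 1 via epsilon: add 6.
From 6 via epsilon: add 4, 12.
No new states can be added; the closed set is {1, 4, 6, 7, 8, 10, 12}.

{1, 4, 6, 7, 8, 10, 12}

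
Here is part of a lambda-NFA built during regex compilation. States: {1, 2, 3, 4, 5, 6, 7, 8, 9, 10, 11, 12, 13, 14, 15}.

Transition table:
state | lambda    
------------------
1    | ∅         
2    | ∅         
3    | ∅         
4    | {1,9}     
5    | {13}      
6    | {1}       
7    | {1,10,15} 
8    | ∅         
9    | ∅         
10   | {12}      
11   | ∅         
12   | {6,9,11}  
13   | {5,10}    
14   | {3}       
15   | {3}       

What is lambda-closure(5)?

Start with {5}.
From 5 via lambda: add 13.
From 13 via lambda: add 10.
From 10 via lambda: add 12.
From 12 via lambda: add 6, 9, 11.
From 6 via lambda: add 1.
No new states can be added; the closed set is {1, 5, 6, 9, 10, 11, 12, 13}.

{1, 5, 6, 9, 10, 11, 12, 13}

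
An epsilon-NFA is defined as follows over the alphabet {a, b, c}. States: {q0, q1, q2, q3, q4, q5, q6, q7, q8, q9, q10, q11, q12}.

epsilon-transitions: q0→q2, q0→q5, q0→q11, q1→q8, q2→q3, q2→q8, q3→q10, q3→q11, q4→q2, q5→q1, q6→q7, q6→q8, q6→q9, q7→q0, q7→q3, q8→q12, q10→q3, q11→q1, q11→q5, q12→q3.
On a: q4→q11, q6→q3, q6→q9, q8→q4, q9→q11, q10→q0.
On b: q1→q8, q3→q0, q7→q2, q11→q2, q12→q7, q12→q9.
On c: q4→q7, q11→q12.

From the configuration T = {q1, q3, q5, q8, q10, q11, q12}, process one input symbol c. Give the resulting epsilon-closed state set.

q11 on c → {q12}.
No c-transition from q1, q3, q5, q8, q10, q12.
Union after reading c: {q12}.
Now take the epsilon-closure:
From q12 via epsilon: add q3.
From q3 via epsilon: add q10, q11.
From q11 via epsilon: add q1, q5.
From q1 via epsilon: add q8.
No new states can be added; the closed set is {q1, q3, q5, q8, q10, q11, q12}.

{q1, q3, q5, q8, q10, q11, q12}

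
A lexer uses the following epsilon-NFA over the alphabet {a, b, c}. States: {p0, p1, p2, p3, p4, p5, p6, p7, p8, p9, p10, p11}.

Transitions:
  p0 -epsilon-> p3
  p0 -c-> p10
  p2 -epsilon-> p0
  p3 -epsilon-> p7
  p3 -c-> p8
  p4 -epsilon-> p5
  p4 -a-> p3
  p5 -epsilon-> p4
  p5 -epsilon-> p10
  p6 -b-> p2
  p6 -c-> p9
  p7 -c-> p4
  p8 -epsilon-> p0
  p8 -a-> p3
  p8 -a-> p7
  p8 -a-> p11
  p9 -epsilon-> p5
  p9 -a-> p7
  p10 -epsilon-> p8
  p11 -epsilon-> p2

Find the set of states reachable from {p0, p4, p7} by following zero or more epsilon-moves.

{p0, p3, p4, p5, p7, p8, p10}

Start with {p0, p4, p7}.
From p0 via epsilon: add p3.
From p4 via epsilon: add p5.
From p5 via epsilon: add p10.
From p10 via epsilon: add p8.
No new states can be added; the closed set is {p0, p3, p4, p5, p7, p8, p10}.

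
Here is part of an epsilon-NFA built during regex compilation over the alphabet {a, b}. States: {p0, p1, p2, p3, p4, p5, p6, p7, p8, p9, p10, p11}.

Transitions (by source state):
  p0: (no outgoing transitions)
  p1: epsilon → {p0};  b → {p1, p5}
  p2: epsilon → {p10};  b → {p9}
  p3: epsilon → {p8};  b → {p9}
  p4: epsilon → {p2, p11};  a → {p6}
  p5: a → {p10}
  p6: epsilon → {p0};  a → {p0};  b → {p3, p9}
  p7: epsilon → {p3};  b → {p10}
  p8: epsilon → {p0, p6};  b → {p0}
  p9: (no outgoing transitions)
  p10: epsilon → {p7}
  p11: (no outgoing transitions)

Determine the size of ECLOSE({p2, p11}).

8

Start with {p2, p11}.
From p2 via epsilon: add p10.
From p10 via epsilon: add p7.
From p7 via epsilon: add p3.
From p3 via epsilon: add p8.
From p8 via epsilon: add p0, p6.
epsilon-closure = {p0, p2, p3, p6, p7, p8, p10, p11}, which has 8 states.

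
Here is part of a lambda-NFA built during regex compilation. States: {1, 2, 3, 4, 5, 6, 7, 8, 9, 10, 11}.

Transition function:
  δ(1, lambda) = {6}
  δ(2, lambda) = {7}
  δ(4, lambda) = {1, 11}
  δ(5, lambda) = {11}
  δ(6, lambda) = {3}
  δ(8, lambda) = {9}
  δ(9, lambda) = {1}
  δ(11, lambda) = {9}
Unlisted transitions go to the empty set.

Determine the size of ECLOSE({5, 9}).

6

Start with {5, 9}.
From 5 via lambda: add 11.
From 9 via lambda: add 1.
From 1 via lambda: add 6.
From 6 via lambda: add 3.
lambda-closure = {1, 3, 5, 6, 9, 11}, which has 6 states.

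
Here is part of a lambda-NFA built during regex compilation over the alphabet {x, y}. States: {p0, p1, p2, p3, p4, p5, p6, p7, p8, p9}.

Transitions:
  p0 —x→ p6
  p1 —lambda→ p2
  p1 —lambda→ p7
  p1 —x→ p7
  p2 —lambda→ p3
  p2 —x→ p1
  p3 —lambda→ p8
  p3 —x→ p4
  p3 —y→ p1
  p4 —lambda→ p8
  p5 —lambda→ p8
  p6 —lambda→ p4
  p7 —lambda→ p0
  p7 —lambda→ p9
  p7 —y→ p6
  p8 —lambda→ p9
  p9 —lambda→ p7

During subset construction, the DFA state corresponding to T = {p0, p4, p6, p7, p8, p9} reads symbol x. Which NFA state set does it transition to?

{p0, p4, p6, p7, p8, p9}

p0 on x → {p6}.
No x-transition from p4, p6, p7, p8, p9.
Union after reading x: {p6}.
Now take the lambda-closure:
From p6 via lambda: add p4.
From p4 via lambda: add p8.
From p8 via lambda: add p9.
From p9 via lambda: add p7.
From p7 via lambda: add p0.
No new states can be added; the closed set is {p0, p4, p6, p7, p8, p9}.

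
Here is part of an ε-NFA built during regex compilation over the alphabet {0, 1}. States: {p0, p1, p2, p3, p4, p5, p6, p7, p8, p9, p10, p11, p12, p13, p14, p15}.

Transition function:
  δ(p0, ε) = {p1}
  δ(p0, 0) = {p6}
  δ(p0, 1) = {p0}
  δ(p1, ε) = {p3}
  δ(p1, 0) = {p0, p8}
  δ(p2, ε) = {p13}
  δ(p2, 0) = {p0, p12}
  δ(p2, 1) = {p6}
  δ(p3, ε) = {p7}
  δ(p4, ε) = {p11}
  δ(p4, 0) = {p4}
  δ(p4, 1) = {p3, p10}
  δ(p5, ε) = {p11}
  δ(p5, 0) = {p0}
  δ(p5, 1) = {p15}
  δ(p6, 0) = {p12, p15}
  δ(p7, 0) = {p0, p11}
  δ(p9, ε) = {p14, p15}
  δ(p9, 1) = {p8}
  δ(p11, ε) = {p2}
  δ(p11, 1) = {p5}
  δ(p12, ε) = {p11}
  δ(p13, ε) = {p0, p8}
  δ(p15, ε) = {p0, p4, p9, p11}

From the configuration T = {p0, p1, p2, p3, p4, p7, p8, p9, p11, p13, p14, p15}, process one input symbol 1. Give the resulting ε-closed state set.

{p0, p1, p2, p3, p5, p6, p7, p8, p10, p11, p13}

p0 on 1 → {p0}.
p2 on 1 → {p6}.
p4 on 1 → {p3, p10}.
p9 on 1 → {p8}.
p11 on 1 → {p5}.
No 1-transition from p1, p3, p7, p8, p13, p14, p15.
Union after reading 1: {p0, p3, p5, p6, p8, p10}.
Now take the ε-closure:
From p0 via ε: add p1.
From p3 via ε: add p7.
From p5 via ε: add p11.
From p11 via ε: add p2.
From p2 via ε: add p13.
No new states can be added; the closed set is {p0, p1, p2, p3, p5, p6, p7, p8, p10, p11, p13}.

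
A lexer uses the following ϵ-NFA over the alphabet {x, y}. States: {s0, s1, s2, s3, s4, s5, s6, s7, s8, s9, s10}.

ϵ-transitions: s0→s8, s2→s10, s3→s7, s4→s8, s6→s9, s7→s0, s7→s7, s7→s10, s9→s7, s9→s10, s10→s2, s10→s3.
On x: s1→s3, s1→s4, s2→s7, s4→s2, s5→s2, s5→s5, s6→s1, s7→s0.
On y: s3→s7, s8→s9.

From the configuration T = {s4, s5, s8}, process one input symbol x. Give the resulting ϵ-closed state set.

{s0, s2, s3, s5, s7, s8, s10}

s4 on x → {s2}.
s5 on x → {s2, s5}.
No x-transition from s8.
Union after reading x: {s2, s5}.
Now take the ϵ-closure:
From s2 via ϵ: add s10.
From s10 via ϵ: add s3.
From s3 via ϵ: add s7.
From s7 via ϵ: add s0.
From s0 via ϵ: add s8.
No new states can be added; the closed set is {s0, s2, s3, s5, s7, s8, s10}.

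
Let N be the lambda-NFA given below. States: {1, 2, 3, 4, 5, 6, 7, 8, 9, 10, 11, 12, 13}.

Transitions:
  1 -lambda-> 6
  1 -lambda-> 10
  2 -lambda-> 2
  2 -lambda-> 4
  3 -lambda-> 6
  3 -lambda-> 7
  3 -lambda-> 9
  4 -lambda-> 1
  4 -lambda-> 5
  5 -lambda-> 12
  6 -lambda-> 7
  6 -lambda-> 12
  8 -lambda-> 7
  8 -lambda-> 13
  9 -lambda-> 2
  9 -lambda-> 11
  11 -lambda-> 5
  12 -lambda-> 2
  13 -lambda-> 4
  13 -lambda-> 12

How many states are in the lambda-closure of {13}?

9

Start with {13}.
From 13 via lambda: add 4, 12.
From 4 via lambda: add 1, 5.
From 12 via lambda: add 2.
From 1 via lambda: add 6, 10.
From 6 via lambda: add 7.
lambda-closure = {1, 2, 4, 5, 6, 7, 10, 12, 13}, which has 9 states.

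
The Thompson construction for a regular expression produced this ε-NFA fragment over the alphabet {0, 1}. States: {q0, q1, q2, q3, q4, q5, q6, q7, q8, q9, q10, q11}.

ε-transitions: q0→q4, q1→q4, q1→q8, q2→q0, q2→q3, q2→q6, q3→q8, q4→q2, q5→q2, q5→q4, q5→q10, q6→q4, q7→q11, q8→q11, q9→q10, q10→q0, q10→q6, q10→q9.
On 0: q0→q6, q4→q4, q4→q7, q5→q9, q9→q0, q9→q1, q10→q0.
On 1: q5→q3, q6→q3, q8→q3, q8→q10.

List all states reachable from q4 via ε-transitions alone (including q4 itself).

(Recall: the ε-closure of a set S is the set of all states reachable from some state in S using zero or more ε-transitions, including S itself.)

Start with {q4}.
From q4 via ε: add q2.
From q2 via ε: add q0, q3, q6.
From q3 via ε: add q8.
From q8 via ε: add q11.
No new states can be added; the closed set is {q0, q2, q3, q4, q6, q8, q11}.

{q0, q2, q3, q4, q6, q8, q11}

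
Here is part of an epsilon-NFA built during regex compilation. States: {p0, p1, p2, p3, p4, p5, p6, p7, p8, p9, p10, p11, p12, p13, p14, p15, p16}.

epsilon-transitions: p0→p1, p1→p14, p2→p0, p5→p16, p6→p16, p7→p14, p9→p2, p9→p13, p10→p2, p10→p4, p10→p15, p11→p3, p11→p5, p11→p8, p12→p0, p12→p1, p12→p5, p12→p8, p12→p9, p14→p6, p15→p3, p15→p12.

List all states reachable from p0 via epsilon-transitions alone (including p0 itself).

Start with {p0}.
From p0 via epsilon: add p1.
From p1 via epsilon: add p14.
From p14 via epsilon: add p6.
From p6 via epsilon: add p16.
No new states can be added; the closed set is {p0, p1, p6, p14, p16}.

{p0, p1, p6, p14, p16}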